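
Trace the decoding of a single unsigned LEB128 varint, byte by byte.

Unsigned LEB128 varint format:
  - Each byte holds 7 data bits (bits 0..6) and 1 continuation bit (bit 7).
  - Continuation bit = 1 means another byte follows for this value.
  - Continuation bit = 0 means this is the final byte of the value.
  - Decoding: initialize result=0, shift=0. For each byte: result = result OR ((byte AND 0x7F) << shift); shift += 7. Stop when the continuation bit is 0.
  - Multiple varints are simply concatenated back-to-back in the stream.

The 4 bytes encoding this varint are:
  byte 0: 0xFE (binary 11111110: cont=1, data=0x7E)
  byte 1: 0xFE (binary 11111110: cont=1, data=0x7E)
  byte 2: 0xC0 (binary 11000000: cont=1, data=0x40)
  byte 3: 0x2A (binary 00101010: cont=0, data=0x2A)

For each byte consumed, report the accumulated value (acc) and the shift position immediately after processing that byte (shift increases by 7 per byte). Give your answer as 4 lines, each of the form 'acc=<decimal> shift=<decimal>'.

Answer: acc=126 shift=7
acc=16254 shift=14
acc=1064830 shift=21
acc=89145214 shift=28

Derivation:
byte 0=0xFE: payload=0x7E=126, contrib = 126<<0 = 126; acc -> 126, shift -> 7
byte 1=0xFE: payload=0x7E=126, contrib = 126<<7 = 16128; acc -> 16254, shift -> 14
byte 2=0xC0: payload=0x40=64, contrib = 64<<14 = 1048576; acc -> 1064830, shift -> 21
byte 3=0x2A: payload=0x2A=42, contrib = 42<<21 = 88080384; acc -> 89145214, shift -> 28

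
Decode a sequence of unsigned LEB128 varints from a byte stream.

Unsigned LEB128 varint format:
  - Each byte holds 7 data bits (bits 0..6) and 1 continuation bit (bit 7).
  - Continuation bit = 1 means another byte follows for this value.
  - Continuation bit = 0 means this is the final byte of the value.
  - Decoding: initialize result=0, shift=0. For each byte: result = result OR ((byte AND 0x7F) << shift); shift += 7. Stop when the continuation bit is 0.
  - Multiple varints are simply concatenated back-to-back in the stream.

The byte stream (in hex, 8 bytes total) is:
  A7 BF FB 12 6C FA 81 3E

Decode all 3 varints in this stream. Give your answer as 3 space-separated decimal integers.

  byte[0]=0xA7 cont=1 payload=0x27=39: acc |= 39<<0 -> acc=39 shift=7
  byte[1]=0xBF cont=1 payload=0x3F=63: acc |= 63<<7 -> acc=8103 shift=14
  byte[2]=0xFB cont=1 payload=0x7B=123: acc |= 123<<14 -> acc=2023335 shift=21
  byte[3]=0x12 cont=0 payload=0x12=18: acc |= 18<<21 -> acc=39772071 shift=28 [end]
Varint 1: bytes[0:4] = A7 BF FB 12 -> value 39772071 (4 byte(s))
  byte[4]=0x6C cont=0 payload=0x6C=108: acc |= 108<<0 -> acc=108 shift=7 [end]
Varint 2: bytes[4:5] = 6C -> value 108 (1 byte(s))
  byte[5]=0xFA cont=1 payload=0x7A=122: acc |= 122<<0 -> acc=122 shift=7
  byte[6]=0x81 cont=1 payload=0x01=1: acc |= 1<<7 -> acc=250 shift=14
  byte[7]=0x3E cont=0 payload=0x3E=62: acc |= 62<<14 -> acc=1016058 shift=21 [end]
Varint 3: bytes[5:8] = FA 81 3E -> value 1016058 (3 byte(s))

Answer: 39772071 108 1016058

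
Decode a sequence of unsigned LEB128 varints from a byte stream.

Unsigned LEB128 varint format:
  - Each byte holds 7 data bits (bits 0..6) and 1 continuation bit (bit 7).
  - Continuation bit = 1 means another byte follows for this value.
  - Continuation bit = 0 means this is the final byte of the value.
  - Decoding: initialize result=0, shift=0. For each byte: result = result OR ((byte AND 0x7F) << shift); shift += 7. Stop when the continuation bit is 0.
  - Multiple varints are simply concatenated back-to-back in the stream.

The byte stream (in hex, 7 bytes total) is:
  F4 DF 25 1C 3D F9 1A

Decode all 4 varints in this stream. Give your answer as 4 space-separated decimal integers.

  byte[0]=0xF4 cont=1 payload=0x74=116: acc |= 116<<0 -> acc=116 shift=7
  byte[1]=0xDF cont=1 payload=0x5F=95: acc |= 95<<7 -> acc=12276 shift=14
  byte[2]=0x25 cont=0 payload=0x25=37: acc |= 37<<14 -> acc=618484 shift=21 [end]
Varint 1: bytes[0:3] = F4 DF 25 -> value 618484 (3 byte(s))
  byte[3]=0x1C cont=0 payload=0x1C=28: acc |= 28<<0 -> acc=28 shift=7 [end]
Varint 2: bytes[3:4] = 1C -> value 28 (1 byte(s))
  byte[4]=0x3D cont=0 payload=0x3D=61: acc |= 61<<0 -> acc=61 shift=7 [end]
Varint 3: bytes[4:5] = 3D -> value 61 (1 byte(s))
  byte[5]=0xF9 cont=1 payload=0x79=121: acc |= 121<<0 -> acc=121 shift=7
  byte[6]=0x1A cont=0 payload=0x1A=26: acc |= 26<<7 -> acc=3449 shift=14 [end]
Varint 4: bytes[5:7] = F9 1A -> value 3449 (2 byte(s))

Answer: 618484 28 61 3449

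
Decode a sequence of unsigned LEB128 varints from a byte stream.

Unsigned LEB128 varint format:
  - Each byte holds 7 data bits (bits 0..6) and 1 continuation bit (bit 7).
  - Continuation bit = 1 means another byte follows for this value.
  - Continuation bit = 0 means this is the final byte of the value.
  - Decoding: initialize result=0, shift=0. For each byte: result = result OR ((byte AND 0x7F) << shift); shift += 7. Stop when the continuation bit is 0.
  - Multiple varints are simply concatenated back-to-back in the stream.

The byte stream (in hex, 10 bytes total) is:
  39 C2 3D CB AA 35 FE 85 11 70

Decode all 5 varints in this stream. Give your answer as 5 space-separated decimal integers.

Answer: 57 7874 873803 279294 112

Derivation:
  byte[0]=0x39 cont=0 payload=0x39=57: acc |= 57<<0 -> acc=57 shift=7 [end]
Varint 1: bytes[0:1] = 39 -> value 57 (1 byte(s))
  byte[1]=0xC2 cont=1 payload=0x42=66: acc |= 66<<0 -> acc=66 shift=7
  byte[2]=0x3D cont=0 payload=0x3D=61: acc |= 61<<7 -> acc=7874 shift=14 [end]
Varint 2: bytes[1:3] = C2 3D -> value 7874 (2 byte(s))
  byte[3]=0xCB cont=1 payload=0x4B=75: acc |= 75<<0 -> acc=75 shift=7
  byte[4]=0xAA cont=1 payload=0x2A=42: acc |= 42<<7 -> acc=5451 shift=14
  byte[5]=0x35 cont=0 payload=0x35=53: acc |= 53<<14 -> acc=873803 shift=21 [end]
Varint 3: bytes[3:6] = CB AA 35 -> value 873803 (3 byte(s))
  byte[6]=0xFE cont=1 payload=0x7E=126: acc |= 126<<0 -> acc=126 shift=7
  byte[7]=0x85 cont=1 payload=0x05=5: acc |= 5<<7 -> acc=766 shift=14
  byte[8]=0x11 cont=0 payload=0x11=17: acc |= 17<<14 -> acc=279294 shift=21 [end]
Varint 4: bytes[6:9] = FE 85 11 -> value 279294 (3 byte(s))
  byte[9]=0x70 cont=0 payload=0x70=112: acc |= 112<<0 -> acc=112 shift=7 [end]
Varint 5: bytes[9:10] = 70 -> value 112 (1 byte(s))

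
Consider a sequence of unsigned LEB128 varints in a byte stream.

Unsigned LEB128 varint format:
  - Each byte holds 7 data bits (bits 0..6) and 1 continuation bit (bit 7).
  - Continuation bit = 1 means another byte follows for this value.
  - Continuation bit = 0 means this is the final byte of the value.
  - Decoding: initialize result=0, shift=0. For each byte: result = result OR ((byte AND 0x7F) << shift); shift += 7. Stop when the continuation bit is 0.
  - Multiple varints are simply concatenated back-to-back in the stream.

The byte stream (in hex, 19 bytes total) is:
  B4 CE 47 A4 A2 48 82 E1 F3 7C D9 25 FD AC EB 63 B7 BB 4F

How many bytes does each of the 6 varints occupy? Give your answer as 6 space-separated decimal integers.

Answer: 3 3 4 2 4 3

Derivation:
  byte[0]=0xB4 cont=1 payload=0x34=52: acc |= 52<<0 -> acc=52 shift=7
  byte[1]=0xCE cont=1 payload=0x4E=78: acc |= 78<<7 -> acc=10036 shift=14
  byte[2]=0x47 cont=0 payload=0x47=71: acc |= 71<<14 -> acc=1173300 shift=21 [end]
Varint 1: bytes[0:3] = B4 CE 47 -> value 1173300 (3 byte(s))
  byte[3]=0xA4 cont=1 payload=0x24=36: acc |= 36<<0 -> acc=36 shift=7
  byte[4]=0xA2 cont=1 payload=0x22=34: acc |= 34<<7 -> acc=4388 shift=14
  byte[5]=0x48 cont=0 payload=0x48=72: acc |= 72<<14 -> acc=1184036 shift=21 [end]
Varint 2: bytes[3:6] = A4 A2 48 -> value 1184036 (3 byte(s))
  byte[6]=0x82 cont=1 payload=0x02=2: acc |= 2<<0 -> acc=2 shift=7
  byte[7]=0xE1 cont=1 payload=0x61=97: acc |= 97<<7 -> acc=12418 shift=14
  byte[8]=0xF3 cont=1 payload=0x73=115: acc |= 115<<14 -> acc=1896578 shift=21
  byte[9]=0x7C cont=0 payload=0x7C=124: acc |= 124<<21 -> acc=261943426 shift=28 [end]
Varint 3: bytes[6:10] = 82 E1 F3 7C -> value 261943426 (4 byte(s))
  byte[10]=0xD9 cont=1 payload=0x59=89: acc |= 89<<0 -> acc=89 shift=7
  byte[11]=0x25 cont=0 payload=0x25=37: acc |= 37<<7 -> acc=4825 shift=14 [end]
Varint 4: bytes[10:12] = D9 25 -> value 4825 (2 byte(s))
  byte[12]=0xFD cont=1 payload=0x7D=125: acc |= 125<<0 -> acc=125 shift=7
  byte[13]=0xAC cont=1 payload=0x2C=44: acc |= 44<<7 -> acc=5757 shift=14
  byte[14]=0xEB cont=1 payload=0x6B=107: acc |= 107<<14 -> acc=1758845 shift=21
  byte[15]=0x63 cont=0 payload=0x63=99: acc |= 99<<21 -> acc=209376893 shift=28 [end]
Varint 5: bytes[12:16] = FD AC EB 63 -> value 209376893 (4 byte(s))
  byte[16]=0xB7 cont=1 payload=0x37=55: acc |= 55<<0 -> acc=55 shift=7
  byte[17]=0xBB cont=1 payload=0x3B=59: acc |= 59<<7 -> acc=7607 shift=14
  byte[18]=0x4F cont=0 payload=0x4F=79: acc |= 79<<14 -> acc=1301943 shift=21 [end]
Varint 6: bytes[16:19] = B7 BB 4F -> value 1301943 (3 byte(s))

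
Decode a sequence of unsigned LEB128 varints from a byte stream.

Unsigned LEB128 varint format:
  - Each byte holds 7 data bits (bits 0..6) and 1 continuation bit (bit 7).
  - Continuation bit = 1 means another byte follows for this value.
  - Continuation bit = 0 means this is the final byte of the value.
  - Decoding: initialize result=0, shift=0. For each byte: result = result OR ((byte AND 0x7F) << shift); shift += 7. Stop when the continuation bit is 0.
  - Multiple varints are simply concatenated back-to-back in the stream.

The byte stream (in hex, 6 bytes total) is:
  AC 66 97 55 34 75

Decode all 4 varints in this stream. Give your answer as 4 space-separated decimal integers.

Answer: 13100 10903 52 117

Derivation:
  byte[0]=0xAC cont=1 payload=0x2C=44: acc |= 44<<0 -> acc=44 shift=7
  byte[1]=0x66 cont=0 payload=0x66=102: acc |= 102<<7 -> acc=13100 shift=14 [end]
Varint 1: bytes[0:2] = AC 66 -> value 13100 (2 byte(s))
  byte[2]=0x97 cont=1 payload=0x17=23: acc |= 23<<0 -> acc=23 shift=7
  byte[3]=0x55 cont=0 payload=0x55=85: acc |= 85<<7 -> acc=10903 shift=14 [end]
Varint 2: bytes[2:4] = 97 55 -> value 10903 (2 byte(s))
  byte[4]=0x34 cont=0 payload=0x34=52: acc |= 52<<0 -> acc=52 shift=7 [end]
Varint 3: bytes[4:5] = 34 -> value 52 (1 byte(s))
  byte[5]=0x75 cont=0 payload=0x75=117: acc |= 117<<0 -> acc=117 shift=7 [end]
Varint 4: bytes[5:6] = 75 -> value 117 (1 byte(s))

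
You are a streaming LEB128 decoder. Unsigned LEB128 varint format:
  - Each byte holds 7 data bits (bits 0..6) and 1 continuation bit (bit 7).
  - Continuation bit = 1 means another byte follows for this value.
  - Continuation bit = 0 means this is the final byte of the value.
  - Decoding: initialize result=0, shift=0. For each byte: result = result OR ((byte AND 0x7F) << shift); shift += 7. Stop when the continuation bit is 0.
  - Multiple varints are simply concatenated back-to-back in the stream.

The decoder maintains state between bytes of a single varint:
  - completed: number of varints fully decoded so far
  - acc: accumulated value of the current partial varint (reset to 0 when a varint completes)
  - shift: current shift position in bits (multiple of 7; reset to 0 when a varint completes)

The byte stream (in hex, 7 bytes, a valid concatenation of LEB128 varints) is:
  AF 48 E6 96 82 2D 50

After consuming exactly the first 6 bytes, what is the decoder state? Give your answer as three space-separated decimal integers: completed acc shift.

Answer: 2 0 0

Derivation:
byte[0]=0xAF cont=1 payload=0x2F: acc |= 47<<0 -> completed=0 acc=47 shift=7
byte[1]=0x48 cont=0 payload=0x48: varint #1 complete (value=9263); reset -> completed=1 acc=0 shift=0
byte[2]=0xE6 cont=1 payload=0x66: acc |= 102<<0 -> completed=1 acc=102 shift=7
byte[3]=0x96 cont=1 payload=0x16: acc |= 22<<7 -> completed=1 acc=2918 shift=14
byte[4]=0x82 cont=1 payload=0x02: acc |= 2<<14 -> completed=1 acc=35686 shift=21
byte[5]=0x2D cont=0 payload=0x2D: varint #2 complete (value=94407526); reset -> completed=2 acc=0 shift=0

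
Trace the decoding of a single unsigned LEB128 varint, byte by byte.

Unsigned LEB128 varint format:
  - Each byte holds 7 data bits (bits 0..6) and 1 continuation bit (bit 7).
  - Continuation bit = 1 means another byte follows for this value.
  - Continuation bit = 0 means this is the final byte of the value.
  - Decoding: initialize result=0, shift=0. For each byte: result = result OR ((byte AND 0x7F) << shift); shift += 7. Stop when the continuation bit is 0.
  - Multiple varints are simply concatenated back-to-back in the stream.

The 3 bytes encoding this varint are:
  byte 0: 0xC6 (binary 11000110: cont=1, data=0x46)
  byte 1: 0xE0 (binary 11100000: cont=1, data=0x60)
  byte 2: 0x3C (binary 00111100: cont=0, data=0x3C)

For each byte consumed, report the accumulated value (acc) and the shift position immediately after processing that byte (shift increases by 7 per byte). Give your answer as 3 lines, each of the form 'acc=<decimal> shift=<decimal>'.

Answer: acc=70 shift=7
acc=12358 shift=14
acc=995398 shift=21

Derivation:
byte 0=0xC6: payload=0x46=70, contrib = 70<<0 = 70; acc -> 70, shift -> 7
byte 1=0xE0: payload=0x60=96, contrib = 96<<7 = 12288; acc -> 12358, shift -> 14
byte 2=0x3C: payload=0x3C=60, contrib = 60<<14 = 983040; acc -> 995398, shift -> 21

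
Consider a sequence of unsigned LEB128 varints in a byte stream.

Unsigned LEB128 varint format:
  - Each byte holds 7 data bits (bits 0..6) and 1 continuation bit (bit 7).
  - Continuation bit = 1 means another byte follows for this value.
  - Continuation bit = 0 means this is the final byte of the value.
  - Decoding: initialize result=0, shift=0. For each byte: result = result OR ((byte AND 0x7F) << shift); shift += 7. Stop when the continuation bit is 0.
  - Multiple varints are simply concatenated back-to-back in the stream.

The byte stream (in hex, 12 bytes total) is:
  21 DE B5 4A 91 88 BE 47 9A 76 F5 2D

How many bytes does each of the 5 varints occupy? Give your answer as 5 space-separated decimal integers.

Answer: 1 3 4 2 2

Derivation:
  byte[0]=0x21 cont=0 payload=0x21=33: acc |= 33<<0 -> acc=33 shift=7 [end]
Varint 1: bytes[0:1] = 21 -> value 33 (1 byte(s))
  byte[1]=0xDE cont=1 payload=0x5E=94: acc |= 94<<0 -> acc=94 shift=7
  byte[2]=0xB5 cont=1 payload=0x35=53: acc |= 53<<7 -> acc=6878 shift=14
  byte[3]=0x4A cont=0 payload=0x4A=74: acc |= 74<<14 -> acc=1219294 shift=21 [end]
Varint 2: bytes[1:4] = DE B5 4A -> value 1219294 (3 byte(s))
  byte[4]=0x91 cont=1 payload=0x11=17: acc |= 17<<0 -> acc=17 shift=7
  byte[5]=0x88 cont=1 payload=0x08=8: acc |= 8<<7 -> acc=1041 shift=14
  byte[6]=0xBE cont=1 payload=0x3E=62: acc |= 62<<14 -> acc=1016849 shift=21
  byte[7]=0x47 cont=0 payload=0x47=71: acc |= 71<<21 -> acc=149914641 shift=28 [end]
Varint 3: bytes[4:8] = 91 88 BE 47 -> value 149914641 (4 byte(s))
  byte[8]=0x9A cont=1 payload=0x1A=26: acc |= 26<<0 -> acc=26 shift=7
  byte[9]=0x76 cont=0 payload=0x76=118: acc |= 118<<7 -> acc=15130 shift=14 [end]
Varint 4: bytes[8:10] = 9A 76 -> value 15130 (2 byte(s))
  byte[10]=0xF5 cont=1 payload=0x75=117: acc |= 117<<0 -> acc=117 shift=7
  byte[11]=0x2D cont=0 payload=0x2D=45: acc |= 45<<7 -> acc=5877 shift=14 [end]
Varint 5: bytes[10:12] = F5 2D -> value 5877 (2 byte(s))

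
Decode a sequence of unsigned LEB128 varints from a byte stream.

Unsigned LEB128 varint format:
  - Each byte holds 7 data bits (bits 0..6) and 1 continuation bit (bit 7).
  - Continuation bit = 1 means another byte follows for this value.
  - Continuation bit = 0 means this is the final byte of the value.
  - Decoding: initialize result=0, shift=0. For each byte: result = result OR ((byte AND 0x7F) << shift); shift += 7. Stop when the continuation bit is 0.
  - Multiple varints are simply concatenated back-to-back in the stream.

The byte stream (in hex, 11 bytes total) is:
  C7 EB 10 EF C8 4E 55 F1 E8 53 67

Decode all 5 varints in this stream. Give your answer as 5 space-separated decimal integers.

Answer: 275911 1287279 85 1373297 103

Derivation:
  byte[0]=0xC7 cont=1 payload=0x47=71: acc |= 71<<0 -> acc=71 shift=7
  byte[1]=0xEB cont=1 payload=0x6B=107: acc |= 107<<7 -> acc=13767 shift=14
  byte[2]=0x10 cont=0 payload=0x10=16: acc |= 16<<14 -> acc=275911 shift=21 [end]
Varint 1: bytes[0:3] = C7 EB 10 -> value 275911 (3 byte(s))
  byte[3]=0xEF cont=1 payload=0x6F=111: acc |= 111<<0 -> acc=111 shift=7
  byte[4]=0xC8 cont=1 payload=0x48=72: acc |= 72<<7 -> acc=9327 shift=14
  byte[5]=0x4E cont=0 payload=0x4E=78: acc |= 78<<14 -> acc=1287279 shift=21 [end]
Varint 2: bytes[3:6] = EF C8 4E -> value 1287279 (3 byte(s))
  byte[6]=0x55 cont=0 payload=0x55=85: acc |= 85<<0 -> acc=85 shift=7 [end]
Varint 3: bytes[6:7] = 55 -> value 85 (1 byte(s))
  byte[7]=0xF1 cont=1 payload=0x71=113: acc |= 113<<0 -> acc=113 shift=7
  byte[8]=0xE8 cont=1 payload=0x68=104: acc |= 104<<7 -> acc=13425 shift=14
  byte[9]=0x53 cont=0 payload=0x53=83: acc |= 83<<14 -> acc=1373297 shift=21 [end]
Varint 4: bytes[7:10] = F1 E8 53 -> value 1373297 (3 byte(s))
  byte[10]=0x67 cont=0 payload=0x67=103: acc |= 103<<0 -> acc=103 shift=7 [end]
Varint 5: bytes[10:11] = 67 -> value 103 (1 byte(s))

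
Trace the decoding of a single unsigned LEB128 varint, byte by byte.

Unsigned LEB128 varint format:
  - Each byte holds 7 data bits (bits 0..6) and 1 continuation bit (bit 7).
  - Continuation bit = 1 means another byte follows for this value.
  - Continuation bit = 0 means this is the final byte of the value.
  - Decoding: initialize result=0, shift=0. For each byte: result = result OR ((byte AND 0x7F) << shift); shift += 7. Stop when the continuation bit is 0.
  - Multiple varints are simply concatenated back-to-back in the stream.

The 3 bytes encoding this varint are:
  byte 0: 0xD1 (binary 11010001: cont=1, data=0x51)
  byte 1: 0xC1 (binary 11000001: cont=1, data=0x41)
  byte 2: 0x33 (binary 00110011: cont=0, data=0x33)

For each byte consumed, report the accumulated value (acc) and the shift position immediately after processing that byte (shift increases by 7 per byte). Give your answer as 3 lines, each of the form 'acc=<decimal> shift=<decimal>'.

byte 0=0xD1: payload=0x51=81, contrib = 81<<0 = 81; acc -> 81, shift -> 7
byte 1=0xC1: payload=0x41=65, contrib = 65<<7 = 8320; acc -> 8401, shift -> 14
byte 2=0x33: payload=0x33=51, contrib = 51<<14 = 835584; acc -> 843985, shift -> 21

Answer: acc=81 shift=7
acc=8401 shift=14
acc=843985 shift=21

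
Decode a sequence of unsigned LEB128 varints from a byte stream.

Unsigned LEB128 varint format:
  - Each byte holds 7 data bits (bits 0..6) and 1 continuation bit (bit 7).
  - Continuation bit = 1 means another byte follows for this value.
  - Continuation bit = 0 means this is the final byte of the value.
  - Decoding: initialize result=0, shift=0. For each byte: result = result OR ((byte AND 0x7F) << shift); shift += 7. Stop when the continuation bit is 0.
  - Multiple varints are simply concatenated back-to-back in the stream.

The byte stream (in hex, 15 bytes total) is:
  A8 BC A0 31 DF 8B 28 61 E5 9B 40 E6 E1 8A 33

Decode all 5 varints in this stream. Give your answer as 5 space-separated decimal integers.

  byte[0]=0xA8 cont=1 payload=0x28=40: acc |= 40<<0 -> acc=40 shift=7
  byte[1]=0xBC cont=1 payload=0x3C=60: acc |= 60<<7 -> acc=7720 shift=14
  byte[2]=0xA0 cont=1 payload=0x20=32: acc |= 32<<14 -> acc=532008 shift=21
  byte[3]=0x31 cont=0 payload=0x31=49: acc |= 49<<21 -> acc=103292456 shift=28 [end]
Varint 1: bytes[0:4] = A8 BC A0 31 -> value 103292456 (4 byte(s))
  byte[4]=0xDF cont=1 payload=0x5F=95: acc |= 95<<0 -> acc=95 shift=7
  byte[5]=0x8B cont=1 payload=0x0B=11: acc |= 11<<7 -> acc=1503 shift=14
  byte[6]=0x28 cont=0 payload=0x28=40: acc |= 40<<14 -> acc=656863 shift=21 [end]
Varint 2: bytes[4:7] = DF 8B 28 -> value 656863 (3 byte(s))
  byte[7]=0x61 cont=0 payload=0x61=97: acc |= 97<<0 -> acc=97 shift=7 [end]
Varint 3: bytes[7:8] = 61 -> value 97 (1 byte(s))
  byte[8]=0xE5 cont=1 payload=0x65=101: acc |= 101<<0 -> acc=101 shift=7
  byte[9]=0x9B cont=1 payload=0x1B=27: acc |= 27<<7 -> acc=3557 shift=14
  byte[10]=0x40 cont=0 payload=0x40=64: acc |= 64<<14 -> acc=1052133 shift=21 [end]
Varint 4: bytes[8:11] = E5 9B 40 -> value 1052133 (3 byte(s))
  byte[11]=0xE6 cont=1 payload=0x66=102: acc |= 102<<0 -> acc=102 shift=7
  byte[12]=0xE1 cont=1 payload=0x61=97: acc |= 97<<7 -> acc=12518 shift=14
  byte[13]=0x8A cont=1 payload=0x0A=10: acc |= 10<<14 -> acc=176358 shift=21
  byte[14]=0x33 cont=0 payload=0x33=51: acc |= 51<<21 -> acc=107131110 shift=28 [end]
Varint 5: bytes[11:15] = E6 E1 8A 33 -> value 107131110 (4 byte(s))

Answer: 103292456 656863 97 1052133 107131110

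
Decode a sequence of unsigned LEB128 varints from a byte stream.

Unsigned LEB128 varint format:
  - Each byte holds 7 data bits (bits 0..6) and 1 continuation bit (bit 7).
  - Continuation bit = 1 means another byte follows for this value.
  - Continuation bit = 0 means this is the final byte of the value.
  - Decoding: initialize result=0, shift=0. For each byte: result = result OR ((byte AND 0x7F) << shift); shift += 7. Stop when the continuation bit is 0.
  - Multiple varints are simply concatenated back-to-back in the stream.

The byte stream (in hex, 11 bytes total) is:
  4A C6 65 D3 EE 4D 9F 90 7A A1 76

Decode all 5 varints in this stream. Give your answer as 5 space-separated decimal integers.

Answer: 74 12998 1275731 2000927 15137

Derivation:
  byte[0]=0x4A cont=0 payload=0x4A=74: acc |= 74<<0 -> acc=74 shift=7 [end]
Varint 1: bytes[0:1] = 4A -> value 74 (1 byte(s))
  byte[1]=0xC6 cont=1 payload=0x46=70: acc |= 70<<0 -> acc=70 shift=7
  byte[2]=0x65 cont=0 payload=0x65=101: acc |= 101<<7 -> acc=12998 shift=14 [end]
Varint 2: bytes[1:3] = C6 65 -> value 12998 (2 byte(s))
  byte[3]=0xD3 cont=1 payload=0x53=83: acc |= 83<<0 -> acc=83 shift=7
  byte[4]=0xEE cont=1 payload=0x6E=110: acc |= 110<<7 -> acc=14163 shift=14
  byte[5]=0x4D cont=0 payload=0x4D=77: acc |= 77<<14 -> acc=1275731 shift=21 [end]
Varint 3: bytes[3:6] = D3 EE 4D -> value 1275731 (3 byte(s))
  byte[6]=0x9F cont=1 payload=0x1F=31: acc |= 31<<0 -> acc=31 shift=7
  byte[7]=0x90 cont=1 payload=0x10=16: acc |= 16<<7 -> acc=2079 shift=14
  byte[8]=0x7A cont=0 payload=0x7A=122: acc |= 122<<14 -> acc=2000927 shift=21 [end]
Varint 4: bytes[6:9] = 9F 90 7A -> value 2000927 (3 byte(s))
  byte[9]=0xA1 cont=1 payload=0x21=33: acc |= 33<<0 -> acc=33 shift=7
  byte[10]=0x76 cont=0 payload=0x76=118: acc |= 118<<7 -> acc=15137 shift=14 [end]
Varint 5: bytes[9:11] = A1 76 -> value 15137 (2 byte(s))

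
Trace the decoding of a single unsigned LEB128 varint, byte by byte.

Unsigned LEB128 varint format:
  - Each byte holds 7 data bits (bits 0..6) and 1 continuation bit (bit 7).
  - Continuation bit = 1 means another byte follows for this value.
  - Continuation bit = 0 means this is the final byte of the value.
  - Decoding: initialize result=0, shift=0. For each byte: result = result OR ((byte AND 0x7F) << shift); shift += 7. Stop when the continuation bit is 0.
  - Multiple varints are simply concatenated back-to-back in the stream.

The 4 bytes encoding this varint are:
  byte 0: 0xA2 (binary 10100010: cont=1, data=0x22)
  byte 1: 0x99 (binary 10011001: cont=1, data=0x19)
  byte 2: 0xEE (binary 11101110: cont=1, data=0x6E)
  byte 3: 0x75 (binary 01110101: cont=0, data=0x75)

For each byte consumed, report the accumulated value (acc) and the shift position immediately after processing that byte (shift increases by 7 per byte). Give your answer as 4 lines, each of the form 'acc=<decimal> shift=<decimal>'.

Answer: acc=34 shift=7
acc=3234 shift=14
acc=1805474 shift=21
acc=247172258 shift=28

Derivation:
byte 0=0xA2: payload=0x22=34, contrib = 34<<0 = 34; acc -> 34, shift -> 7
byte 1=0x99: payload=0x19=25, contrib = 25<<7 = 3200; acc -> 3234, shift -> 14
byte 2=0xEE: payload=0x6E=110, contrib = 110<<14 = 1802240; acc -> 1805474, shift -> 21
byte 3=0x75: payload=0x75=117, contrib = 117<<21 = 245366784; acc -> 247172258, shift -> 28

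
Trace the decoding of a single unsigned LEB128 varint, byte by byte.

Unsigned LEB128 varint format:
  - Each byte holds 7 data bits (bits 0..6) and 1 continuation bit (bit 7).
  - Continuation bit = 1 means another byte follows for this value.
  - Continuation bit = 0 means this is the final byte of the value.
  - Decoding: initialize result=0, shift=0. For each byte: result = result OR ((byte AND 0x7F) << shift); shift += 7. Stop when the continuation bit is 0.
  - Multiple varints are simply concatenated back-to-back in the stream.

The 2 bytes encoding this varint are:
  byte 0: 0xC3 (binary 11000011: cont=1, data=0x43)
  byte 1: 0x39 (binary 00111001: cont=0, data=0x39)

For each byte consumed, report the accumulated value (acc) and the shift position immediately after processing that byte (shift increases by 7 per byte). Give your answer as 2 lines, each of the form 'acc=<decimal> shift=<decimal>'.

Answer: acc=67 shift=7
acc=7363 shift=14

Derivation:
byte 0=0xC3: payload=0x43=67, contrib = 67<<0 = 67; acc -> 67, shift -> 7
byte 1=0x39: payload=0x39=57, contrib = 57<<7 = 7296; acc -> 7363, shift -> 14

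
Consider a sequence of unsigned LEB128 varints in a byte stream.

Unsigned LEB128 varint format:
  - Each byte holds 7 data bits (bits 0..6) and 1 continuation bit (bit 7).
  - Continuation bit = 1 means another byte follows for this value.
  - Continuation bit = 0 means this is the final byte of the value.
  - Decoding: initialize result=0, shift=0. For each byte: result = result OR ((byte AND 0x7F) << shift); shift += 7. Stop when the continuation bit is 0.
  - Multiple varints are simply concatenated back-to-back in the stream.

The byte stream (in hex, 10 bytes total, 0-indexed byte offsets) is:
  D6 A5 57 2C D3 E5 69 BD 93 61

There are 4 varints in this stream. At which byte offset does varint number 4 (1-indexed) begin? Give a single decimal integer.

Answer: 7

Derivation:
  byte[0]=0xD6 cont=1 payload=0x56=86: acc |= 86<<0 -> acc=86 shift=7
  byte[1]=0xA5 cont=1 payload=0x25=37: acc |= 37<<7 -> acc=4822 shift=14
  byte[2]=0x57 cont=0 payload=0x57=87: acc |= 87<<14 -> acc=1430230 shift=21 [end]
Varint 1: bytes[0:3] = D6 A5 57 -> value 1430230 (3 byte(s))
  byte[3]=0x2C cont=0 payload=0x2C=44: acc |= 44<<0 -> acc=44 shift=7 [end]
Varint 2: bytes[3:4] = 2C -> value 44 (1 byte(s))
  byte[4]=0xD3 cont=1 payload=0x53=83: acc |= 83<<0 -> acc=83 shift=7
  byte[5]=0xE5 cont=1 payload=0x65=101: acc |= 101<<7 -> acc=13011 shift=14
  byte[6]=0x69 cont=0 payload=0x69=105: acc |= 105<<14 -> acc=1733331 shift=21 [end]
Varint 3: bytes[4:7] = D3 E5 69 -> value 1733331 (3 byte(s))
  byte[7]=0xBD cont=1 payload=0x3D=61: acc |= 61<<0 -> acc=61 shift=7
  byte[8]=0x93 cont=1 payload=0x13=19: acc |= 19<<7 -> acc=2493 shift=14
  byte[9]=0x61 cont=0 payload=0x61=97: acc |= 97<<14 -> acc=1591741 shift=21 [end]
Varint 4: bytes[7:10] = BD 93 61 -> value 1591741 (3 byte(s))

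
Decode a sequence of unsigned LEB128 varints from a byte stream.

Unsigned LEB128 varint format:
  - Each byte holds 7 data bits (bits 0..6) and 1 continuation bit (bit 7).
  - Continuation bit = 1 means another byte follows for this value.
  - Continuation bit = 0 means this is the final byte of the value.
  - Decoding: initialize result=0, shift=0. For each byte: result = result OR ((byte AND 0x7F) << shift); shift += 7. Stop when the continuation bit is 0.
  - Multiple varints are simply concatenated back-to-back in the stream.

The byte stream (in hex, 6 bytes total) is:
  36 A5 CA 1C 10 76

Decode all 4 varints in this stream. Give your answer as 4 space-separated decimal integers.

  byte[0]=0x36 cont=0 payload=0x36=54: acc |= 54<<0 -> acc=54 shift=7 [end]
Varint 1: bytes[0:1] = 36 -> value 54 (1 byte(s))
  byte[1]=0xA5 cont=1 payload=0x25=37: acc |= 37<<0 -> acc=37 shift=7
  byte[2]=0xCA cont=1 payload=0x4A=74: acc |= 74<<7 -> acc=9509 shift=14
  byte[3]=0x1C cont=0 payload=0x1C=28: acc |= 28<<14 -> acc=468261 shift=21 [end]
Varint 2: bytes[1:4] = A5 CA 1C -> value 468261 (3 byte(s))
  byte[4]=0x10 cont=0 payload=0x10=16: acc |= 16<<0 -> acc=16 shift=7 [end]
Varint 3: bytes[4:5] = 10 -> value 16 (1 byte(s))
  byte[5]=0x76 cont=0 payload=0x76=118: acc |= 118<<0 -> acc=118 shift=7 [end]
Varint 4: bytes[5:6] = 76 -> value 118 (1 byte(s))

Answer: 54 468261 16 118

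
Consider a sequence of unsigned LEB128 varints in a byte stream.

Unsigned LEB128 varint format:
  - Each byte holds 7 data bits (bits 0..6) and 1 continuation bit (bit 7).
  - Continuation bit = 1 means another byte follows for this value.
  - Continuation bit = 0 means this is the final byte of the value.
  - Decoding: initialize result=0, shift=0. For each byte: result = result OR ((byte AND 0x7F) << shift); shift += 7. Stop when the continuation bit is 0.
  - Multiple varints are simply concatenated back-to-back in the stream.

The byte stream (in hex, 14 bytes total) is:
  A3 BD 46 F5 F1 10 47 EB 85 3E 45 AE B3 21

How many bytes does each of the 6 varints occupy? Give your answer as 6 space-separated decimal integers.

  byte[0]=0xA3 cont=1 payload=0x23=35: acc |= 35<<0 -> acc=35 shift=7
  byte[1]=0xBD cont=1 payload=0x3D=61: acc |= 61<<7 -> acc=7843 shift=14
  byte[2]=0x46 cont=0 payload=0x46=70: acc |= 70<<14 -> acc=1154723 shift=21 [end]
Varint 1: bytes[0:3] = A3 BD 46 -> value 1154723 (3 byte(s))
  byte[3]=0xF5 cont=1 payload=0x75=117: acc |= 117<<0 -> acc=117 shift=7
  byte[4]=0xF1 cont=1 payload=0x71=113: acc |= 113<<7 -> acc=14581 shift=14
  byte[5]=0x10 cont=0 payload=0x10=16: acc |= 16<<14 -> acc=276725 shift=21 [end]
Varint 2: bytes[3:6] = F5 F1 10 -> value 276725 (3 byte(s))
  byte[6]=0x47 cont=0 payload=0x47=71: acc |= 71<<0 -> acc=71 shift=7 [end]
Varint 3: bytes[6:7] = 47 -> value 71 (1 byte(s))
  byte[7]=0xEB cont=1 payload=0x6B=107: acc |= 107<<0 -> acc=107 shift=7
  byte[8]=0x85 cont=1 payload=0x05=5: acc |= 5<<7 -> acc=747 shift=14
  byte[9]=0x3E cont=0 payload=0x3E=62: acc |= 62<<14 -> acc=1016555 shift=21 [end]
Varint 4: bytes[7:10] = EB 85 3E -> value 1016555 (3 byte(s))
  byte[10]=0x45 cont=0 payload=0x45=69: acc |= 69<<0 -> acc=69 shift=7 [end]
Varint 5: bytes[10:11] = 45 -> value 69 (1 byte(s))
  byte[11]=0xAE cont=1 payload=0x2E=46: acc |= 46<<0 -> acc=46 shift=7
  byte[12]=0xB3 cont=1 payload=0x33=51: acc |= 51<<7 -> acc=6574 shift=14
  byte[13]=0x21 cont=0 payload=0x21=33: acc |= 33<<14 -> acc=547246 shift=21 [end]
Varint 6: bytes[11:14] = AE B3 21 -> value 547246 (3 byte(s))

Answer: 3 3 1 3 1 3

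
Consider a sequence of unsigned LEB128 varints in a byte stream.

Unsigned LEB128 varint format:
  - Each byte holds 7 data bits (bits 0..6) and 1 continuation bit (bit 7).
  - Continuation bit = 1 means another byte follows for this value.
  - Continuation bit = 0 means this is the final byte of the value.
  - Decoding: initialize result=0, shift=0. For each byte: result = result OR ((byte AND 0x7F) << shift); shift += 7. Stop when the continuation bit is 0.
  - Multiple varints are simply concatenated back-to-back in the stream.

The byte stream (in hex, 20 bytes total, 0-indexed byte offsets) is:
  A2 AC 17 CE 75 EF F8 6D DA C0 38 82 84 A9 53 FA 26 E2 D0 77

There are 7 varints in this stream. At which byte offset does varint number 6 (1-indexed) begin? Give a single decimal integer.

Answer: 15

Derivation:
  byte[0]=0xA2 cont=1 payload=0x22=34: acc |= 34<<0 -> acc=34 shift=7
  byte[1]=0xAC cont=1 payload=0x2C=44: acc |= 44<<7 -> acc=5666 shift=14
  byte[2]=0x17 cont=0 payload=0x17=23: acc |= 23<<14 -> acc=382498 shift=21 [end]
Varint 1: bytes[0:3] = A2 AC 17 -> value 382498 (3 byte(s))
  byte[3]=0xCE cont=1 payload=0x4E=78: acc |= 78<<0 -> acc=78 shift=7
  byte[4]=0x75 cont=0 payload=0x75=117: acc |= 117<<7 -> acc=15054 shift=14 [end]
Varint 2: bytes[3:5] = CE 75 -> value 15054 (2 byte(s))
  byte[5]=0xEF cont=1 payload=0x6F=111: acc |= 111<<0 -> acc=111 shift=7
  byte[6]=0xF8 cont=1 payload=0x78=120: acc |= 120<<7 -> acc=15471 shift=14
  byte[7]=0x6D cont=0 payload=0x6D=109: acc |= 109<<14 -> acc=1801327 shift=21 [end]
Varint 3: bytes[5:8] = EF F8 6D -> value 1801327 (3 byte(s))
  byte[8]=0xDA cont=1 payload=0x5A=90: acc |= 90<<0 -> acc=90 shift=7
  byte[9]=0xC0 cont=1 payload=0x40=64: acc |= 64<<7 -> acc=8282 shift=14
  byte[10]=0x38 cont=0 payload=0x38=56: acc |= 56<<14 -> acc=925786 shift=21 [end]
Varint 4: bytes[8:11] = DA C0 38 -> value 925786 (3 byte(s))
  byte[11]=0x82 cont=1 payload=0x02=2: acc |= 2<<0 -> acc=2 shift=7
  byte[12]=0x84 cont=1 payload=0x04=4: acc |= 4<<7 -> acc=514 shift=14
  byte[13]=0xA9 cont=1 payload=0x29=41: acc |= 41<<14 -> acc=672258 shift=21
  byte[14]=0x53 cont=0 payload=0x53=83: acc |= 83<<21 -> acc=174735874 shift=28 [end]
Varint 5: bytes[11:15] = 82 84 A9 53 -> value 174735874 (4 byte(s))
  byte[15]=0xFA cont=1 payload=0x7A=122: acc |= 122<<0 -> acc=122 shift=7
  byte[16]=0x26 cont=0 payload=0x26=38: acc |= 38<<7 -> acc=4986 shift=14 [end]
Varint 6: bytes[15:17] = FA 26 -> value 4986 (2 byte(s))
  byte[17]=0xE2 cont=1 payload=0x62=98: acc |= 98<<0 -> acc=98 shift=7
  byte[18]=0xD0 cont=1 payload=0x50=80: acc |= 80<<7 -> acc=10338 shift=14
  byte[19]=0x77 cont=0 payload=0x77=119: acc |= 119<<14 -> acc=1960034 shift=21 [end]
Varint 7: bytes[17:20] = E2 D0 77 -> value 1960034 (3 byte(s))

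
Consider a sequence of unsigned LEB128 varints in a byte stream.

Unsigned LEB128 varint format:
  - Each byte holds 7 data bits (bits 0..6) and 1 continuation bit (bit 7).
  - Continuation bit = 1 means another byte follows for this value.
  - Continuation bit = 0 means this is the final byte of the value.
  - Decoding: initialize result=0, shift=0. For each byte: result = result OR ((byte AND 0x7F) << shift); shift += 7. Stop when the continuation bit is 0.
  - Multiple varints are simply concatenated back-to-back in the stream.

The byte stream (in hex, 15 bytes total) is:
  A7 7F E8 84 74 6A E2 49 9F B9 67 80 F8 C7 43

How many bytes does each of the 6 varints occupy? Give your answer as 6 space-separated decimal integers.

  byte[0]=0xA7 cont=1 payload=0x27=39: acc |= 39<<0 -> acc=39 shift=7
  byte[1]=0x7F cont=0 payload=0x7F=127: acc |= 127<<7 -> acc=16295 shift=14 [end]
Varint 1: bytes[0:2] = A7 7F -> value 16295 (2 byte(s))
  byte[2]=0xE8 cont=1 payload=0x68=104: acc |= 104<<0 -> acc=104 shift=7
  byte[3]=0x84 cont=1 payload=0x04=4: acc |= 4<<7 -> acc=616 shift=14
  byte[4]=0x74 cont=0 payload=0x74=116: acc |= 116<<14 -> acc=1901160 shift=21 [end]
Varint 2: bytes[2:5] = E8 84 74 -> value 1901160 (3 byte(s))
  byte[5]=0x6A cont=0 payload=0x6A=106: acc |= 106<<0 -> acc=106 shift=7 [end]
Varint 3: bytes[5:6] = 6A -> value 106 (1 byte(s))
  byte[6]=0xE2 cont=1 payload=0x62=98: acc |= 98<<0 -> acc=98 shift=7
  byte[7]=0x49 cont=0 payload=0x49=73: acc |= 73<<7 -> acc=9442 shift=14 [end]
Varint 4: bytes[6:8] = E2 49 -> value 9442 (2 byte(s))
  byte[8]=0x9F cont=1 payload=0x1F=31: acc |= 31<<0 -> acc=31 shift=7
  byte[9]=0xB9 cont=1 payload=0x39=57: acc |= 57<<7 -> acc=7327 shift=14
  byte[10]=0x67 cont=0 payload=0x67=103: acc |= 103<<14 -> acc=1694879 shift=21 [end]
Varint 5: bytes[8:11] = 9F B9 67 -> value 1694879 (3 byte(s))
  byte[11]=0x80 cont=1 payload=0x00=0: acc |= 0<<0 -> acc=0 shift=7
  byte[12]=0xF8 cont=1 payload=0x78=120: acc |= 120<<7 -> acc=15360 shift=14
  byte[13]=0xC7 cont=1 payload=0x47=71: acc |= 71<<14 -> acc=1178624 shift=21
  byte[14]=0x43 cont=0 payload=0x43=67: acc |= 67<<21 -> acc=141687808 shift=28 [end]
Varint 6: bytes[11:15] = 80 F8 C7 43 -> value 141687808 (4 byte(s))

Answer: 2 3 1 2 3 4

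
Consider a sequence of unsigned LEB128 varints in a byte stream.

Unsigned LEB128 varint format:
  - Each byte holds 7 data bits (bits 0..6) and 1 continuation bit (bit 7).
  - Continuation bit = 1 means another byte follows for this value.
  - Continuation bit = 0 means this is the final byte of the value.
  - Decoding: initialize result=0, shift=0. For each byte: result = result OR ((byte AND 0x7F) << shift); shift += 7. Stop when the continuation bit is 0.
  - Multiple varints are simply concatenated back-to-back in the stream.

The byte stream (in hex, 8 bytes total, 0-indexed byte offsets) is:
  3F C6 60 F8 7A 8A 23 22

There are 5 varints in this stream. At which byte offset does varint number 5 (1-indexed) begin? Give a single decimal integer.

Answer: 7

Derivation:
  byte[0]=0x3F cont=0 payload=0x3F=63: acc |= 63<<0 -> acc=63 shift=7 [end]
Varint 1: bytes[0:1] = 3F -> value 63 (1 byte(s))
  byte[1]=0xC6 cont=1 payload=0x46=70: acc |= 70<<0 -> acc=70 shift=7
  byte[2]=0x60 cont=0 payload=0x60=96: acc |= 96<<7 -> acc=12358 shift=14 [end]
Varint 2: bytes[1:3] = C6 60 -> value 12358 (2 byte(s))
  byte[3]=0xF8 cont=1 payload=0x78=120: acc |= 120<<0 -> acc=120 shift=7
  byte[4]=0x7A cont=0 payload=0x7A=122: acc |= 122<<7 -> acc=15736 shift=14 [end]
Varint 3: bytes[3:5] = F8 7A -> value 15736 (2 byte(s))
  byte[5]=0x8A cont=1 payload=0x0A=10: acc |= 10<<0 -> acc=10 shift=7
  byte[6]=0x23 cont=0 payload=0x23=35: acc |= 35<<7 -> acc=4490 shift=14 [end]
Varint 4: bytes[5:7] = 8A 23 -> value 4490 (2 byte(s))
  byte[7]=0x22 cont=0 payload=0x22=34: acc |= 34<<0 -> acc=34 shift=7 [end]
Varint 5: bytes[7:8] = 22 -> value 34 (1 byte(s))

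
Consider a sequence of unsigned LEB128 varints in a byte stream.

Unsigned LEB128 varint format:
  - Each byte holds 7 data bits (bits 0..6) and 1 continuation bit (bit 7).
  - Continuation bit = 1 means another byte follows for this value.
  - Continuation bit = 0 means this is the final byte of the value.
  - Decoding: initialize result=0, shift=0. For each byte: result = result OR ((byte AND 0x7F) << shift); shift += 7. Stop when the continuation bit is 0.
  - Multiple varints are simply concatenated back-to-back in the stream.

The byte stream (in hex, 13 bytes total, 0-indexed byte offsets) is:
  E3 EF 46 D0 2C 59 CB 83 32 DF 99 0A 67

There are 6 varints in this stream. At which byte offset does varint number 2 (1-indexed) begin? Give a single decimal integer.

  byte[0]=0xE3 cont=1 payload=0x63=99: acc |= 99<<0 -> acc=99 shift=7
  byte[1]=0xEF cont=1 payload=0x6F=111: acc |= 111<<7 -> acc=14307 shift=14
  byte[2]=0x46 cont=0 payload=0x46=70: acc |= 70<<14 -> acc=1161187 shift=21 [end]
Varint 1: bytes[0:3] = E3 EF 46 -> value 1161187 (3 byte(s))
  byte[3]=0xD0 cont=1 payload=0x50=80: acc |= 80<<0 -> acc=80 shift=7
  byte[4]=0x2C cont=0 payload=0x2C=44: acc |= 44<<7 -> acc=5712 shift=14 [end]
Varint 2: bytes[3:5] = D0 2C -> value 5712 (2 byte(s))
  byte[5]=0x59 cont=0 payload=0x59=89: acc |= 89<<0 -> acc=89 shift=7 [end]
Varint 3: bytes[5:6] = 59 -> value 89 (1 byte(s))
  byte[6]=0xCB cont=1 payload=0x4B=75: acc |= 75<<0 -> acc=75 shift=7
  byte[7]=0x83 cont=1 payload=0x03=3: acc |= 3<<7 -> acc=459 shift=14
  byte[8]=0x32 cont=0 payload=0x32=50: acc |= 50<<14 -> acc=819659 shift=21 [end]
Varint 4: bytes[6:9] = CB 83 32 -> value 819659 (3 byte(s))
  byte[9]=0xDF cont=1 payload=0x5F=95: acc |= 95<<0 -> acc=95 shift=7
  byte[10]=0x99 cont=1 payload=0x19=25: acc |= 25<<7 -> acc=3295 shift=14
  byte[11]=0x0A cont=0 payload=0x0A=10: acc |= 10<<14 -> acc=167135 shift=21 [end]
Varint 5: bytes[9:12] = DF 99 0A -> value 167135 (3 byte(s))
  byte[12]=0x67 cont=0 payload=0x67=103: acc |= 103<<0 -> acc=103 shift=7 [end]
Varint 6: bytes[12:13] = 67 -> value 103 (1 byte(s))

Answer: 3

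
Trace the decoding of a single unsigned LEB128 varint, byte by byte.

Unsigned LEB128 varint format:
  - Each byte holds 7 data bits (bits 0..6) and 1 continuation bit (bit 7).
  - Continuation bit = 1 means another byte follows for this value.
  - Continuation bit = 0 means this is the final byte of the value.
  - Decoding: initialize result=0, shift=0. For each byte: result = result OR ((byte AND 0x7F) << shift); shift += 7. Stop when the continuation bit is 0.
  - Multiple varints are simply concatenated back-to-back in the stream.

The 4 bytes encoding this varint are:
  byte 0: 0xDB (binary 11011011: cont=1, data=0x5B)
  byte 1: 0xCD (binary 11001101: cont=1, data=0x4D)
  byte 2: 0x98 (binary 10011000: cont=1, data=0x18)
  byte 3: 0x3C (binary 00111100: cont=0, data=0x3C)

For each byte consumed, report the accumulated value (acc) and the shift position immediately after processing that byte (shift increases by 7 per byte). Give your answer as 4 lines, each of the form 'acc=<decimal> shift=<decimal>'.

byte 0=0xDB: payload=0x5B=91, contrib = 91<<0 = 91; acc -> 91, shift -> 7
byte 1=0xCD: payload=0x4D=77, contrib = 77<<7 = 9856; acc -> 9947, shift -> 14
byte 2=0x98: payload=0x18=24, contrib = 24<<14 = 393216; acc -> 403163, shift -> 21
byte 3=0x3C: payload=0x3C=60, contrib = 60<<21 = 125829120; acc -> 126232283, shift -> 28

Answer: acc=91 shift=7
acc=9947 shift=14
acc=403163 shift=21
acc=126232283 shift=28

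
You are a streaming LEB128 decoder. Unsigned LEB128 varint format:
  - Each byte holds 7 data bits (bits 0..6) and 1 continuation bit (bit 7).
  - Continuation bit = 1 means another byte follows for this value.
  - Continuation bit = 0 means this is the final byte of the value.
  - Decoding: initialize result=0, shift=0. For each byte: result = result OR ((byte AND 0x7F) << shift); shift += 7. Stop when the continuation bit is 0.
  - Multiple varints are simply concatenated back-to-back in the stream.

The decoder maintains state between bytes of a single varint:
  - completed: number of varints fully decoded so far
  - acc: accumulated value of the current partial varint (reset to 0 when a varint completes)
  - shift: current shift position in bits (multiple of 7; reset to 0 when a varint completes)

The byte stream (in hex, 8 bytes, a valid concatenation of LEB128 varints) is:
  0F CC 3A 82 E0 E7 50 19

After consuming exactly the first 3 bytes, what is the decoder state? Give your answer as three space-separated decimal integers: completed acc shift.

Answer: 2 0 0

Derivation:
byte[0]=0x0F cont=0 payload=0x0F: varint #1 complete (value=15); reset -> completed=1 acc=0 shift=0
byte[1]=0xCC cont=1 payload=0x4C: acc |= 76<<0 -> completed=1 acc=76 shift=7
byte[2]=0x3A cont=0 payload=0x3A: varint #2 complete (value=7500); reset -> completed=2 acc=0 shift=0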